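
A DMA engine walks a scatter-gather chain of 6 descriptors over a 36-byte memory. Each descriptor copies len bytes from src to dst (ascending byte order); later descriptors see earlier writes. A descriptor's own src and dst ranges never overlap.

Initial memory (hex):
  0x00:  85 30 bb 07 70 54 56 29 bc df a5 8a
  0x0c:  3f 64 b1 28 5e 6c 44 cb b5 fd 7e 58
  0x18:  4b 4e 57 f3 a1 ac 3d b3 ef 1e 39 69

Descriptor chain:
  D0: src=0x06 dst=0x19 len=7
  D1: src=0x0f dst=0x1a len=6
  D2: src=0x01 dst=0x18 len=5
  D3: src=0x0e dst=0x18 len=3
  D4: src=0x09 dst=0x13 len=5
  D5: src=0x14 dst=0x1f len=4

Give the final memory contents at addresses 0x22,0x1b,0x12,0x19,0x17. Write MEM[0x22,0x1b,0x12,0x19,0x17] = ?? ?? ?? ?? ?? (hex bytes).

MEM[0x22,0x1b,0x12,0x19,0x17] = 64 70 44 28 64

D0: mem[0x19..0x1f] <- [56 29 bc df a5 8a 3f]
D1: mem[0x1a..0x1f] <- [28 5e 6c 44 cb b5]
D2: mem[0x18..0x1c] <- [30 bb 07 70 54]
D3: mem[0x18..0x1a] <- [b1 28 5e]
D4: mem[0x13..0x17] <- [df a5 8a 3f 64]
D5: mem[0x1f..0x22] <- [a5 8a 3f 64]
query mem[0x22]=0x64, mem[0x1b]=0x70, mem[0x12]=0x44, mem[0x19]=0x28, mem[0x17]=0x64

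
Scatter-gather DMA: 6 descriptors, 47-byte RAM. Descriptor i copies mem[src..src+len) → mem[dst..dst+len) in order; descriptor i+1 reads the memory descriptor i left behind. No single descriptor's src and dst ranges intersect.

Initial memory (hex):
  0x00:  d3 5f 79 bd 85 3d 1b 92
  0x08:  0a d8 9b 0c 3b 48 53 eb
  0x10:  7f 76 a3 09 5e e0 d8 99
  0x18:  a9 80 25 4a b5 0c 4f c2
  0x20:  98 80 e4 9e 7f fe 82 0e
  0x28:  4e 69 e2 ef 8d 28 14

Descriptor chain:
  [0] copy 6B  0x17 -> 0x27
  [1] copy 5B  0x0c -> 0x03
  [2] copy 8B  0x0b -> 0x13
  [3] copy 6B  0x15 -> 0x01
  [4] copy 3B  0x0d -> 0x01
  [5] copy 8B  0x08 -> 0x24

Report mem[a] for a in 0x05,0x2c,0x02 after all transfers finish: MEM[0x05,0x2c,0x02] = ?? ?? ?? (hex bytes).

MEM[0x05,0x2c,0x02] = 76 b5 53

  after D0: wrote 6B at 0x27 = 99a980254ab5
  after D1: wrote 5B at 0x03 = 3b4853eb7f
  after D2: wrote 8B at 0x13 = 0c3b4853eb7f76a3
  after D3: wrote 6B at 0x01 = 4853eb7f76a3
  after D4: wrote 3B at 0x01 = 4853eb
  after D5: wrote 8B at 0x24 = 0ad89b0c3b4853eb
query mem[0x05]=0x76, mem[0x2c]=0xb5, mem[0x02]=0x53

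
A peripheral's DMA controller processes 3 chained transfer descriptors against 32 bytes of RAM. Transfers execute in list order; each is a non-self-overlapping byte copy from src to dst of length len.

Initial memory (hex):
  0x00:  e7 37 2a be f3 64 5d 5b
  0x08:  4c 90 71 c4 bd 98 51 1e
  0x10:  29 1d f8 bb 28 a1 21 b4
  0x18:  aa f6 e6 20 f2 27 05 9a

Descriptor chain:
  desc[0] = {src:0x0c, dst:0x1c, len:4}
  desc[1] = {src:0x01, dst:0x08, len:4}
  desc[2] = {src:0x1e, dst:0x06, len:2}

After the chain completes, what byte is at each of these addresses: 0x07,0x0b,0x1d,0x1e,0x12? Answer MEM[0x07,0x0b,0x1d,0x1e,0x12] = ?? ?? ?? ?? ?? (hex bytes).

MEM[0x07,0x0b,0x1d,0x1e,0x12] = 1e f3 98 51 f8

#0 dst[0x1c+4] := {0xbd,0x98,0x51,0x1e}
#1 dst[0x08+4] := {0x37,0x2a,0xbe,0xf3}
#2 dst[0x06+2] := {0x51,0x1e}
query mem[0x07]=0x1e, mem[0x0b]=0xf3, mem[0x1d]=0x98, mem[0x1e]=0x51, mem[0x12]=0xf8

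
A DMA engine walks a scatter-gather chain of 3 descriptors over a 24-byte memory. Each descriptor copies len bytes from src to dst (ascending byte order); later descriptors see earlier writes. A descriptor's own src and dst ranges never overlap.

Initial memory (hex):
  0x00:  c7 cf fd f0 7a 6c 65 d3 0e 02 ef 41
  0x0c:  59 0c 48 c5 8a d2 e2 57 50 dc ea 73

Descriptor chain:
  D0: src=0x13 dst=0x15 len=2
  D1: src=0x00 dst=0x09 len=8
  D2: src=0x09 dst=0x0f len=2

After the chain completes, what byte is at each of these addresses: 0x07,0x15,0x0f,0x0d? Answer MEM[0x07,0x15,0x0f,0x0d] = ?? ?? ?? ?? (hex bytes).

MEM[0x07,0x15,0x0f,0x0d] = d3 57 c7 7a

  after D0: wrote 2B at 0x15 = 5750
  after D1: wrote 8B at 0x09 = c7cffdf07a6c65d3
  after D2: wrote 2B at 0x0f = c7cf
query mem[0x07]=0xd3, mem[0x15]=0x57, mem[0x0f]=0xc7, mem[0x0d]=0x7a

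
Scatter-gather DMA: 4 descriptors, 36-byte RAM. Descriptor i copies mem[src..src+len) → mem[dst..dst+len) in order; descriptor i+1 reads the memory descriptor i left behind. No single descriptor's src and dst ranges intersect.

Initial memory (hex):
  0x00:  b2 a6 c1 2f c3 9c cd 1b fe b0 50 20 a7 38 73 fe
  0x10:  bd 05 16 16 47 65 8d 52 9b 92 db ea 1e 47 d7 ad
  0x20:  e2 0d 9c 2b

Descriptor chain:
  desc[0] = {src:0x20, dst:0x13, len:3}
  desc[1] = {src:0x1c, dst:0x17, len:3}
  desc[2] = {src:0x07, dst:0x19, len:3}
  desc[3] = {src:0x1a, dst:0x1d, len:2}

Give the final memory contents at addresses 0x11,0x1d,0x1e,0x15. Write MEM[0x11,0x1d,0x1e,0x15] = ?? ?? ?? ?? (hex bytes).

MEM[0x11,0x1d,0x1e,0x15] = 05 fe b0 9c

[0] 0x20->0x13 len=3 : e2 0d 9c
[1] 0x1c->0x17 len=3 : 1e 47 d7
[2] 0x07->0x19 len=3 : 1b fe b0
[3] 0x1a->0x1d len=2 : fe b0
query mem[0x11]=0x05, mem[0x1d]=0xfe, mem[0x1e]=0xb0, mem[0x15]=0x9c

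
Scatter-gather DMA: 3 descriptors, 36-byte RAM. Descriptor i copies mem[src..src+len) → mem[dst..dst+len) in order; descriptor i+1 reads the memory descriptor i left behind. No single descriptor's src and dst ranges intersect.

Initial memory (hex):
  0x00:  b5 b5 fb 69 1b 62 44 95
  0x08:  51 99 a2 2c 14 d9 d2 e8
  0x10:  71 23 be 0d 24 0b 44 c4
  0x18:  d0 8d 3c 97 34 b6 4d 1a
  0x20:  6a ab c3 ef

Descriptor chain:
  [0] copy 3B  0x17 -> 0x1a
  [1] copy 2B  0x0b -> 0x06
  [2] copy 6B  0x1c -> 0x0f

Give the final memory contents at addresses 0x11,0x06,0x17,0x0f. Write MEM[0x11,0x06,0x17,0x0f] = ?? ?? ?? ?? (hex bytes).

[0] 0x17->0x1a len=3 : c4 d0 8d
[1] 0x0b->0x06 len=2 : 2c 14
[2] 0x1c->0x0f len=6 : 8d b6 4d 1a 6a ab
query mem[0x11]=0x4d, mem[0x06]=0x2c, mem[0x17]=0xc4, mem[0x0f]=0x8d

MEM[0x11,0x06,0x17,0x0f] = 4d 2c c4 8d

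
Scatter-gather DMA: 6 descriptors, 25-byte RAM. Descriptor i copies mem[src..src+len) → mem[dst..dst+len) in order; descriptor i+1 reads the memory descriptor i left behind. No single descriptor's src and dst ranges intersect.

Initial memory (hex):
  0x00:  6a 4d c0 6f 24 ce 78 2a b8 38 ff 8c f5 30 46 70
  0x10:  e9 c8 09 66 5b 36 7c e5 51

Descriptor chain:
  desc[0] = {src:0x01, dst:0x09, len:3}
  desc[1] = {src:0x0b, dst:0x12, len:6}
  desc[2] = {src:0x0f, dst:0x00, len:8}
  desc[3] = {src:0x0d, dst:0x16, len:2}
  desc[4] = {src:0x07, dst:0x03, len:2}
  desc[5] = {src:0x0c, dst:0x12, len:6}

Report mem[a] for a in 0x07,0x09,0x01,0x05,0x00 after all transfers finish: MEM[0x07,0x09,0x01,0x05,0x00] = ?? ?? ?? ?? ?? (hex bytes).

D0: mem[0x09..0x0b] <- [4d c0 6f]
D1: mem[0x12..0x17] <- [6f f5 30 46 70 e9]
D2: mem[0x00..0x07] <- [70 e9 c8 6f f5 30 46 70]
D3: mem[0x16..0x17] <- [30 46]
D4: mem[0x03..0x04] <- [70 b8]
D5: mem[0x12..0x17] <- [f5 30 46 70 e9 c8]
query mem[0x07]=0x70, mem[0x09]=0x4d, mem[0x01]=0xe9, mem[0x05]=0x30, mem[0x00]=0x70

MEM[0x07,0x09,0x01,0x05,0x00] = 70 4d e9 30 70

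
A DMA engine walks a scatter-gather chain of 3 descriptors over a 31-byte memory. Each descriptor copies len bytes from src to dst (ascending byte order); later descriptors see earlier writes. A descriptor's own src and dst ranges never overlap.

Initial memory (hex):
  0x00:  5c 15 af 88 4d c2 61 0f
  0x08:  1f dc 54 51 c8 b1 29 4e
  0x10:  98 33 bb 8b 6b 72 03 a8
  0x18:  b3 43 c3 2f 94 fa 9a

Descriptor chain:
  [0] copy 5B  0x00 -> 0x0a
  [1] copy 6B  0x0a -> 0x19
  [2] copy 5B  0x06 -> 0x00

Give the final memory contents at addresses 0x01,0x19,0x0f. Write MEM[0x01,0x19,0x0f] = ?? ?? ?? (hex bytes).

  after D0: wrote 5B at 0x0a = 5c15af884d
  after D1: wrote 6B at 0x19 = 5c15af884d4e
  after D2: wrote 5B at 0x00 = 610f1fdc5c
query mem[0x01]=0x0f, mem[0x19]=0x5c, mem[0x0f]=0x4e

MEM[0x01,0x19,0x0f] = 0f 5c 4e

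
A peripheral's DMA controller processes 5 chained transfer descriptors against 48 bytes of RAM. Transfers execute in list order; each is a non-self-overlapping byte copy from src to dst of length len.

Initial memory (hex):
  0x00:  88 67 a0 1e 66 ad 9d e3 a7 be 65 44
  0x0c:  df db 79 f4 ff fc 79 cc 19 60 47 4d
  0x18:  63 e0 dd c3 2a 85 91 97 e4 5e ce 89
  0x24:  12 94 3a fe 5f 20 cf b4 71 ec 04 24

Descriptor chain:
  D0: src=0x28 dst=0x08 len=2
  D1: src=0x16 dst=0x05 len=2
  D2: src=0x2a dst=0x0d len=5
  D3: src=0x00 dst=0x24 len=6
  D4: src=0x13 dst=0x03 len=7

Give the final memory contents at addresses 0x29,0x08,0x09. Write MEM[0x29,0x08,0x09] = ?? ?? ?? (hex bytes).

[0] 0x28->0x08 len=2 : 5f 20
[1] 0x16->0x05 len=2 : 47 4d
[2] 0x2a->0x0d len=5 : cf b4 71 ec 04
[3] 0x00->0x24 len=6 : 88 67 a0 1e 66 47
[4] 0x13->0x03 len=7 : cc 19 60 47 4d 63 e0
query mem[0x29]=0x47, mem[0x08]=0x63, mem[0x09]=0xe0

MEM[0x29,0x08,0x09] = 47 63 e0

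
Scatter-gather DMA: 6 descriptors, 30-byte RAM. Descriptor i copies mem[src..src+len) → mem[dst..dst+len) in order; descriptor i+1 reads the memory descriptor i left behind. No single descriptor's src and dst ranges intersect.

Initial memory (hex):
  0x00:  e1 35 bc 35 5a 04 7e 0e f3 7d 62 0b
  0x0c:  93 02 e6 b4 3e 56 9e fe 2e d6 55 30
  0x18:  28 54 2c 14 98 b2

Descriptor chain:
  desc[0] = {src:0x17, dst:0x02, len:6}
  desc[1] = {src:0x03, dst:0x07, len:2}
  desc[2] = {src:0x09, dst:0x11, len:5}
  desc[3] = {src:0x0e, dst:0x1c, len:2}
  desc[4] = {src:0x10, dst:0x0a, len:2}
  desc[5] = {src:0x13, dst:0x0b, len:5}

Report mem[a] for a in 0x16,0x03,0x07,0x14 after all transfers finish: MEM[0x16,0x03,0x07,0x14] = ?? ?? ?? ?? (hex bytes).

D0: mem[0x02..0x07] <- [30 28 54 2c 14 98]
D1: mem[0x07..0x08] <- [28 54]
D2: mem[0x11..0x15] <- [7d 62 0b 93 02]
D3: mem[0x1c..0x1d] <- [e6 b4]
D4: mem[0x0a..0x0b] <- [3e 7d]
D5: mem[0x0b..0x0f] <- [0b 93 02 55 30]
query mem[0x16]=0x55, mem[0x03]=0x28, mem[0x07]=0x28, mem[0x14]=0x93

MEM[0x16,0x03,0x07,0x14] = 55 28 28 93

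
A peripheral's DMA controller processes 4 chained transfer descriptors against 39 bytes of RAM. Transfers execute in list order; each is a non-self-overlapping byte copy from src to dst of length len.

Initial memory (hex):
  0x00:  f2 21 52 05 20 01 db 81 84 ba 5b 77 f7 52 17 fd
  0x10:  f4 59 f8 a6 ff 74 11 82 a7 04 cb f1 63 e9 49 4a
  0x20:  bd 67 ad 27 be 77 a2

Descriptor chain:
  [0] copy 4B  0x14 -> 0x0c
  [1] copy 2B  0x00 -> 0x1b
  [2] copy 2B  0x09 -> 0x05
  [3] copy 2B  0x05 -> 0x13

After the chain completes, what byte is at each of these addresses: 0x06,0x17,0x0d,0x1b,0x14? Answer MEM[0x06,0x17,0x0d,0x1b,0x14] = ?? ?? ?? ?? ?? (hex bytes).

  after D0: wrote 4B at 0x0c = ff741182
  after D1: wrote 2B at 0x1b = f221
  after D2: wrote 2B at 0x05 = ba5b
  after D3: wrote 2B at 0x13 = ba5b
query mem[0x06]=0x5b, mem[0x17]=0x82, mem[0x0d]=0x74, mem[0x1b]=0xf2, mem[0x14]=0x5b

MEM[0x06,0x17,0x0d,0x1b,0x14] = 5b 82 74 f2 5b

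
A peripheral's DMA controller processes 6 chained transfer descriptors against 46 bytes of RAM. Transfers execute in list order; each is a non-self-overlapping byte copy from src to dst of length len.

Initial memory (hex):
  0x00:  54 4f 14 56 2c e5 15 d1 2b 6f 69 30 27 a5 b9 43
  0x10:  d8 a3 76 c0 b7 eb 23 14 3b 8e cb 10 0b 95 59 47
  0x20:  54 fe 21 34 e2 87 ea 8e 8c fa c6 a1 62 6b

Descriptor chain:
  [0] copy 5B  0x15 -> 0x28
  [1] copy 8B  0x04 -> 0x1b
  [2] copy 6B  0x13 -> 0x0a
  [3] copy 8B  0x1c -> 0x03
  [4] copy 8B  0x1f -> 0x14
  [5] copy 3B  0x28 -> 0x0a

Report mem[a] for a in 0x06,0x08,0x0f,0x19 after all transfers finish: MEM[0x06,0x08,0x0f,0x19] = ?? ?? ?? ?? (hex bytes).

#0 dst[0x28+5] := {0xeb,0x23,0x14,0x3b,0x8e}
#1 dst[0x1b+8] := {0x2c,0xe5,0x15,0xd1,0x2b,0x6f,0x69,0x30}
#2 dst[0x0a+6] := {0xc0,0xb7,0xeb,0x23,0x14,0x3b}
#3 dst[0x03+8] := {0xe5,0x15,0xd1,0x2b,0x6f,0x69,0x30,0x34}
#4 dst[0x14+8] := {0x2b,0x6f,0x69,0x30,0x34,0xe2,0x87,0xea}
#5 dst[0x0a+3] := {0xeb,0x23,0x14}
query mem[0x06]=0x2b, mem[0x08]=0x69, mem[0x0f]=0x3b, mem[0x19]=0xe2

MEM[0x06,0x08,0x0f,0x19] = 2b 69 3b e2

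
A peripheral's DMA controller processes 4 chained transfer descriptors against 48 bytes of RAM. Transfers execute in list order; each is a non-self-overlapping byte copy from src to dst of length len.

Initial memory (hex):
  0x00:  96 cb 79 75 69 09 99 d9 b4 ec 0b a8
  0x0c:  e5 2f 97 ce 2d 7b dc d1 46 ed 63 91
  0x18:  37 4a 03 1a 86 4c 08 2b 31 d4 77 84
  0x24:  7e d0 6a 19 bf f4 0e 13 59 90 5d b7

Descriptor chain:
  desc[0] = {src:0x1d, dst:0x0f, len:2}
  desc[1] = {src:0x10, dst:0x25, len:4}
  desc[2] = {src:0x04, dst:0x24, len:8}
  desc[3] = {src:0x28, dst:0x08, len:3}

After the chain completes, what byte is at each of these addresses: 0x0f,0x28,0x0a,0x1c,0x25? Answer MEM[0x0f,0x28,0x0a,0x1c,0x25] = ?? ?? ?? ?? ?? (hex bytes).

MEM[0x0f,0x28,0x0a,0x1c,0x25] = 4c b4 0b 86 09

[0] 0x1d->0x0f len=2 : 4c 08
[1] 0x10->0x25 len=4 : 08 7b dc d1
[2] 0x04->0x24 len=8 : 69 09 99 d9 b4 ec 0b a8
[3] 0x28->0x08 len=3 : b4 ec 0b
query mem[0x0f]=0x4c, mem[0x28]=0xb4, mem[0x0a]=0x0b, mem[0x1c]=0x86, mem[0x25]=0x09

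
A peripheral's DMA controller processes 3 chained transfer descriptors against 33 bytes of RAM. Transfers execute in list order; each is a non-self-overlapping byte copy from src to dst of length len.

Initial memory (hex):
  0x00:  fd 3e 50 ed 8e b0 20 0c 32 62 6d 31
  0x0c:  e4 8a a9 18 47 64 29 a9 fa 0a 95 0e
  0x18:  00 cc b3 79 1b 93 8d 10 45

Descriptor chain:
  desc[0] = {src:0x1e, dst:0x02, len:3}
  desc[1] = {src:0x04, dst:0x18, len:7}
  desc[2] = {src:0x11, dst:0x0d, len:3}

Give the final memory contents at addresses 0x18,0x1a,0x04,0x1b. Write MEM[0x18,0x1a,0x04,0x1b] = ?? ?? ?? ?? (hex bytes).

MEM[0x18,0x1a,0x04,0x1b] = 45 20 45 0c

  after D0: wrote 3B at 0x02 = 8d1045
  after D1: wrote 7B at 0x18 = 45b0200c32626d
  after D2: wrote 3B at 0x0d = 6429a9
query mem[0x18]=0x45, mem[0x1a]=0x20, mem[0x04]=0x45, mem[0x1b]=0x0c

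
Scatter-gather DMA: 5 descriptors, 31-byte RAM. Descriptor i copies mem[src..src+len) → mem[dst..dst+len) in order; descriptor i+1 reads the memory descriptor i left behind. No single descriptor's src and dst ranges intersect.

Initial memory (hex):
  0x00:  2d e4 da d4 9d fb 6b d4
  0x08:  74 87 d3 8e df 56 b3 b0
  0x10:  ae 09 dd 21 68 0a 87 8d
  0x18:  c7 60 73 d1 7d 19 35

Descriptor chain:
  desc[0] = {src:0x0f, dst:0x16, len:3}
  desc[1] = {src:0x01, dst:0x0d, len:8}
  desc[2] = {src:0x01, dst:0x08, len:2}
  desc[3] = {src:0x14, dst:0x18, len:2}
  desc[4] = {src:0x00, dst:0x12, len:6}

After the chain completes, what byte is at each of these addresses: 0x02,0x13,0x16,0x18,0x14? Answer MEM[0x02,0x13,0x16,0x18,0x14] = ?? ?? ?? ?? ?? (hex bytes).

MEM[0x02,0x13,0x16,0x18,0x14] = da e4 9d 74 da

[0] 0x0f->0x16 len=3 : b0 ae 09
[1] 0x01->0x0d len=8 : e4 da d4 9d fb 6b d4 74
[2] 0x01->0x08 len=2 : e4 da
[3] 0x14->0x18 len=2 : 74 0a
[4] 0x00->0x12 len=6 : 2d e4 da d4 9d fb
query mem[0x02]=0xda, mem[0x13]=0xe4, mem[0x16]=0x9d, mem[0x18]=0x74, mem[0x14]=0xda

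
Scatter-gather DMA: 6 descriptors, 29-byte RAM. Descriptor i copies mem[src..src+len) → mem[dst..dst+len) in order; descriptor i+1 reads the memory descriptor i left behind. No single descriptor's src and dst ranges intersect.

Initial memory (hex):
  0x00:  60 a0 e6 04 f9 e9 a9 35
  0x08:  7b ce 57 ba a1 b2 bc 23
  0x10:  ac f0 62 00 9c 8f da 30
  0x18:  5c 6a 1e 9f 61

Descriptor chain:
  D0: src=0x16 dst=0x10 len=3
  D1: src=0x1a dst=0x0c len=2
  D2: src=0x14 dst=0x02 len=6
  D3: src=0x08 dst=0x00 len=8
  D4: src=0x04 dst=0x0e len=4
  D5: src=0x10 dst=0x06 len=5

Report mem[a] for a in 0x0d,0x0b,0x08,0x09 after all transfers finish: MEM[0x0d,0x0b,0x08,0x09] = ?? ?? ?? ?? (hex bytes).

  after D0: wrote 3B at 0x10 = da305c
  after D1: wrote 2B at 0x0c = 1e9f
  after D2: wrote 6B at 0x02 = 9c8fda305c6a
  after D3: wrote 8B at 0x00 = 7bce57ba1e9fbc23
  after D4: wrote 4B at 0x0e = 1e9fbc23
  after D5: wrote 5B at 0x06 = bc235c009c
query mem[0x0d]=0x9f, mem[0x0b]=0xba, mem[0x08]=0x5c, mem[0x09]=0x00

MEM[0x0d,0x0b,0x08,0x09] = 9f ba 5c 00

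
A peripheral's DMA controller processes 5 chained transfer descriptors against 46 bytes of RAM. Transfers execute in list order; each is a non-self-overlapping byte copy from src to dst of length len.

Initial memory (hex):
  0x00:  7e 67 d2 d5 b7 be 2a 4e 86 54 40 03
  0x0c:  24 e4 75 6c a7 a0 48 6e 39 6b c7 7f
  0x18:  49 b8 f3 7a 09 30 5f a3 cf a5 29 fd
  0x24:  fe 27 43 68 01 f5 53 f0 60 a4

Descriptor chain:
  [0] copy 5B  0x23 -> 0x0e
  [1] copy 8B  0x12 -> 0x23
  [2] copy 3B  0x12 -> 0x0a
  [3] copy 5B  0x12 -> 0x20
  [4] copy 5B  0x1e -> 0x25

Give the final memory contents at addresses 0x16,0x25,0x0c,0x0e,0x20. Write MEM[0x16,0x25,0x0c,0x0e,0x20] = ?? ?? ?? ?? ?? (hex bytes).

MEM[0x16,0x25,0x0c,0x0e,0x20] = c7 5f 39 fd 68

[0] 0x23->0x0e len=5 : fd fe 27 43 68
[1] 0x12->0x23 len=8 : 68 6e 39 6b c7 7f 49 b8
[2] 0x12->0x0a len=3 : 68 6e 39
[3] 0x12->0x20 len=5 : 68 6e 39 6b c7
[4] 0x1e->0x25 len=5 : 5f a3 68 6e 39
query mem[0x16]=0xc7, mem[0x25]=0x5f, mem[0x0c]=0x39, mem[0x0e]=0xfd, mem[0x20]=0x68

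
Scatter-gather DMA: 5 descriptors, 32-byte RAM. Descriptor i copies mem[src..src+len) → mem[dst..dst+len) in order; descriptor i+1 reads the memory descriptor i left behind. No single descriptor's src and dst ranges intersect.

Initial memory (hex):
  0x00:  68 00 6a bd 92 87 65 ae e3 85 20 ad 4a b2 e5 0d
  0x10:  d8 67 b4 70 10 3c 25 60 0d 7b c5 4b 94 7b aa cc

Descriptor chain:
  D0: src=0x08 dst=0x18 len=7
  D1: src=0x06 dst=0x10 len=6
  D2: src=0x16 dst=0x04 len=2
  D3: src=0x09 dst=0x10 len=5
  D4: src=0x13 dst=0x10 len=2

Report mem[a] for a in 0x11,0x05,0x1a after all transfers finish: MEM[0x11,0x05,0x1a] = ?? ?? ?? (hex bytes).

MEM[0x11,0x05,0x1a] = b2 60 20

[0] 0x08->0x18 len=7 : e3 85 20 ad 4a b2 e5
[1] 0x06->0x10 len=6 : 65 ae e3 85 20 ad
[2] 0x16->0x04 len=2 : 25 60
[3] 0x09->0x10 len=5 : 85 20 ad 4a b2
[4] 0x13->0x10 len=2 : 4a b2
query mem[0x11]=0xb2, mem[0x05]=0x60, mem[0x1a]=0x20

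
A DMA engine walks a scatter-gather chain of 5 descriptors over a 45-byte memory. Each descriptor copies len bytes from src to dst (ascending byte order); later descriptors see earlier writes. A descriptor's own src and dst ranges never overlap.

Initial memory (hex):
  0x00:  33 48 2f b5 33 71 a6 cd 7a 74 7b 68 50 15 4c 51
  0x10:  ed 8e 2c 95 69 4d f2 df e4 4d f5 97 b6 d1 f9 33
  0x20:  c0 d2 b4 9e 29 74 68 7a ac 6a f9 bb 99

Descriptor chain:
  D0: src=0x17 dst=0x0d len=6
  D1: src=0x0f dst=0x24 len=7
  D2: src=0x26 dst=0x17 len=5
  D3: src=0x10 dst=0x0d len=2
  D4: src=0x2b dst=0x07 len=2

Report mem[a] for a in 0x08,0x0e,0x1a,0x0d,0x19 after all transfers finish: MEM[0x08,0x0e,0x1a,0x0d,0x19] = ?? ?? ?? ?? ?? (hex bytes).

MEM[0x08,0x0e,0x1a,0x0d,0x19] = 99 97 69 f5 95

#0 dst[0x0d+6] := {0xdf,0xe4,0x4d,0xf5,0x97,0xb6}
#1 dst[0x24+7] := {0x4d,0xf5,0x97,0xb6,0x95,0x69,0x4d}
#2 dst[0x17+5] := {0x97,0xb6,0x95,0x69,0x4d}
#3 dst[0x0d+2] := {0xf5,0x97}
#4 dst[0x07+2] := {0xbb,0x99}
query mem[0x08]=0x99, mem[0x0e]=0x97, mem[0x1a]=0x69, mem[0x0d]=0xf5, mem[0x19]=0x95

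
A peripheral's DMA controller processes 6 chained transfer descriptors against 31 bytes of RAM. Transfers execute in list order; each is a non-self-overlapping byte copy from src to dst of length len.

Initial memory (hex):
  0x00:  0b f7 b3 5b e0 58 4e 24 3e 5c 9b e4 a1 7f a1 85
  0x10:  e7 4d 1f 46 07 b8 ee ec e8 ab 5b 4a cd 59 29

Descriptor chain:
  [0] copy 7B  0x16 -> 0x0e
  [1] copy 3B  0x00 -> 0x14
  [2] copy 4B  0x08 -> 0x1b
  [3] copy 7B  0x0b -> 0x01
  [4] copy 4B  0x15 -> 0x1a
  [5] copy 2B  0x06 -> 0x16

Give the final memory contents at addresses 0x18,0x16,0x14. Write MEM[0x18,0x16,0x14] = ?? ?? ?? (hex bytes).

D0: mem[0x0e..0x14] <- [ee ec e8 ab 5b 4a cd]
D1: mem[0x14..0x16] <- [0b f7 b3]
D2: mem[0x1b..0x1e] <- [3e 5c 9b e4]
D3: mem[0x01..0x07] <- [e4 a1 7f ee ec e8 ab]
D4: mem[0x1a..0x1d] <- [f7 b3 ec e8]
D5: mem[0x16..0x17] <- [e8 ab]
query mem[0x18]=0xe8, mem[0x16]=0xe8, mem[0x14]=0x0b

MEM[0x18,0x16,0x14] = e8 e8 0b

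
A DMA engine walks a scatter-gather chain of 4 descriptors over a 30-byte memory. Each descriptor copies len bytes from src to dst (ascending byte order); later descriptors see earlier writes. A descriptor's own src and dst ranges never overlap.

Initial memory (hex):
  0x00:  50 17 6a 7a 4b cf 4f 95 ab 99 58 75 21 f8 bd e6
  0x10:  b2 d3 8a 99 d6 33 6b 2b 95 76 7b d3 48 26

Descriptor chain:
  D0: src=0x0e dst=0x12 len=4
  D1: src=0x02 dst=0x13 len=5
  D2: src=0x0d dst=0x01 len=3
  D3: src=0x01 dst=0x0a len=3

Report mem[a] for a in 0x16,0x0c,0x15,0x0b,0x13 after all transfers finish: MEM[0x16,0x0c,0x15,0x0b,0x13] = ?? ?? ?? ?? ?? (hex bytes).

MEM[0x16,0x0c,0x15,0x0b,0x13] = cf e6 4b bd 6a

D0: mem[0x12..0x15] <- [bd e6 b2 d3]
D1: mem[0x13..0x17] <- [6a 7a 4b cf 4f]
D2: mem[0x01..0x03] <- [f8 bd e6]
D3: mem[0x0a..0x0c] <- [f8 bd e6]
query mem[0x16]=0xcf, mem[0x0c]=0xe6, mem[0x15]=0x4b, mem[0x0b]=0xbd, mem[0x13]=0x6a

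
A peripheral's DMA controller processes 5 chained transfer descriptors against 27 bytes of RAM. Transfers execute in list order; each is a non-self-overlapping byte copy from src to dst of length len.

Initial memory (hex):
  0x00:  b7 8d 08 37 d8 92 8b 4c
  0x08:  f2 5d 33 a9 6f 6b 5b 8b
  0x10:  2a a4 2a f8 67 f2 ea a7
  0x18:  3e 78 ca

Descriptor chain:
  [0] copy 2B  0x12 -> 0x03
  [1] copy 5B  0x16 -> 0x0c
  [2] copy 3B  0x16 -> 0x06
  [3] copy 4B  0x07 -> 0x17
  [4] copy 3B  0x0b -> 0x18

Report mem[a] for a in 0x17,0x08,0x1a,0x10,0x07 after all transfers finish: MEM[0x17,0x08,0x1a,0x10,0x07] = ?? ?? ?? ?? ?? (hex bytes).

#0 dst[0x03+2] := {0x2a,0xf8}
#1 dst[0x0c+5] := {0xea,0xa7,0x3e,0x78,0xca}
#2 dst[0x06+3] := {0xea,0xa7,0x3e}
#3 dst[0x17+4] := {0xa7,0x3e,0x5d,0x33}
#4 dst[0x18+3] := {0xa9,0xea,0xa7}
query mem[0x17]=0xa7, mem[0x08]=0x3e, mem[0x1a]=0xa7, mem[0x10]=0xca, mem[0x07]=0xa7

MEM[0x17,0x08,0x1a,0x10,0x07] = a7 3e a7 ca a7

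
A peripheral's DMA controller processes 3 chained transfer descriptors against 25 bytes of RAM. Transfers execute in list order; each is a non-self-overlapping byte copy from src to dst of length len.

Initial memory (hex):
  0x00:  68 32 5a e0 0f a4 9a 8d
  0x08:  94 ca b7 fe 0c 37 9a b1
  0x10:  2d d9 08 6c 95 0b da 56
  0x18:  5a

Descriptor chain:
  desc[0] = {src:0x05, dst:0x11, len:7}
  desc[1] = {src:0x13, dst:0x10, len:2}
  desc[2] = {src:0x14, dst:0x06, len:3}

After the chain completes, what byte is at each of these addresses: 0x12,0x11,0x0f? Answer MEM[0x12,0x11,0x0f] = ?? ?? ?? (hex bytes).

  after D0: wrote 7B at 0x11 = a49a8d94cab7fe
  after D1: wrote 2B at 0x10 = 8d94
  after D2: wrote 3B at 0x06 = 94cab7
query mem[0x12]=0x9a, mem[0x11]=0x94, mem[0x0f]=0xb1

MEM[0x12,0x11,0x0f] = 9a 94 b1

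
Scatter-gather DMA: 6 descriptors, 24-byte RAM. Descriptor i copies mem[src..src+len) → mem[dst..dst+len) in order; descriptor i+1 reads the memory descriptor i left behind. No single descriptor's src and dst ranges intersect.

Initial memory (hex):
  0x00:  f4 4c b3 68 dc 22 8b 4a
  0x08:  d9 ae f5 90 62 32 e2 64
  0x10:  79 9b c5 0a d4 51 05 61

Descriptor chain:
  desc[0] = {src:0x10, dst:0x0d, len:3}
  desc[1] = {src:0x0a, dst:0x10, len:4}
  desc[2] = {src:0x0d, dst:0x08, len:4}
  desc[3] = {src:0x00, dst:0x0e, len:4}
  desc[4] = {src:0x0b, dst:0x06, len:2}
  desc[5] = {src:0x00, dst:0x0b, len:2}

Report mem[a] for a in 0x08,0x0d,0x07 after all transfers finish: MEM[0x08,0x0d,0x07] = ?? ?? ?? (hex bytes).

  after D0: wrote 3B at 0x0d = 799bc5
  after D1: wrote 4B at 0x10 = f5906279
  after D2: wrote 4B at 0x08 = 799bc5f5
  after D3: wrote 4B at 0x0e = f44cb368
  after D4: wrote 2B at 0x06 = f562
  after D5: wrote 2B at 0x0b = f44c
query mem[0x08]=0x79, mem[0x0d]=0x79, mem[0x07]=0x62

MEM[0x08,0x0d,0x07] = 79 79 62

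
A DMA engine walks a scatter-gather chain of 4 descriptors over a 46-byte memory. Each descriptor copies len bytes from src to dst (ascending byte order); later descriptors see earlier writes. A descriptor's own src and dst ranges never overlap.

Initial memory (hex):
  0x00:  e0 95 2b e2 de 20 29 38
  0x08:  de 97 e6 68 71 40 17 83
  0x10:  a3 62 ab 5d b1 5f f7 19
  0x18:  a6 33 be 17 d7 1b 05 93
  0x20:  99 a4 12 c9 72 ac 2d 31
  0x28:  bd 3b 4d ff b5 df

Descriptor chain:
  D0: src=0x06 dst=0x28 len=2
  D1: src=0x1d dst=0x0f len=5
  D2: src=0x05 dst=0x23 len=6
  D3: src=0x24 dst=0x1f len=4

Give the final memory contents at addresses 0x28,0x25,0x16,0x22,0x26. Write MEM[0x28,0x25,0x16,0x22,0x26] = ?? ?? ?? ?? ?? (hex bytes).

MEM[0x28,0x25,0x16,0x22,0x26] = e6 38 f7 97 de

  after D0: wrote 2B at 0x28 = 2938
  after D1: wrote 5B at 0x0f = 1b059399a4
  after D2: wrote 6B at 0x23 = 202938de97e6
  after D3: wrote 4B at 0x1f = 2938de97
query mem[0x28]=0xe6, mem[0x25]=0x38, mem[0x16]=0xf7, mem[0x22]=0x97, mem[0x26]=0xde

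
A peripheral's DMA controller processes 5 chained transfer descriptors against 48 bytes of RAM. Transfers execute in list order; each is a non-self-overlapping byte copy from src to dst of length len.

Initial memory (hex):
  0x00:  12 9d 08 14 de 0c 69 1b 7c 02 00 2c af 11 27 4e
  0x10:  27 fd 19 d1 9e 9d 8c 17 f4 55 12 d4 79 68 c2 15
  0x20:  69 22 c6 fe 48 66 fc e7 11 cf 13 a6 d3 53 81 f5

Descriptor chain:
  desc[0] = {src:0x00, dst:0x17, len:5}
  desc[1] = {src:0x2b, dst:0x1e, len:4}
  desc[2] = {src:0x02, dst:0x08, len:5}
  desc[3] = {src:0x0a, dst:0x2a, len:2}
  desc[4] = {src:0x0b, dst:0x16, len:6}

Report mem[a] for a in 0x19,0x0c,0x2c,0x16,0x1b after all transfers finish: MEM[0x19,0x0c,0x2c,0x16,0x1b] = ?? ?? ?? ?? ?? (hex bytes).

  after D0: wrote 5B at 0x17 = 129d0814de
  after D1: wrote 4B at 0x1e = a6d35381
  after D2: wrote 5B at 0x08 = 0814de0c69
  after D3: wrote 2B at 0x2a = de0c
  after D4: wrote 6B at 0x16 = 0c6911274e27
query mem[0x19]=0x27, mem[0x0c]=0x69, mem[0x2c]=0xd3, mem[0x16]=0x0c, mem[0x1b]=0x27

MEM[0x19,0x0c,0x2c,0x16,0x1b] = 27 69 d3 0c 27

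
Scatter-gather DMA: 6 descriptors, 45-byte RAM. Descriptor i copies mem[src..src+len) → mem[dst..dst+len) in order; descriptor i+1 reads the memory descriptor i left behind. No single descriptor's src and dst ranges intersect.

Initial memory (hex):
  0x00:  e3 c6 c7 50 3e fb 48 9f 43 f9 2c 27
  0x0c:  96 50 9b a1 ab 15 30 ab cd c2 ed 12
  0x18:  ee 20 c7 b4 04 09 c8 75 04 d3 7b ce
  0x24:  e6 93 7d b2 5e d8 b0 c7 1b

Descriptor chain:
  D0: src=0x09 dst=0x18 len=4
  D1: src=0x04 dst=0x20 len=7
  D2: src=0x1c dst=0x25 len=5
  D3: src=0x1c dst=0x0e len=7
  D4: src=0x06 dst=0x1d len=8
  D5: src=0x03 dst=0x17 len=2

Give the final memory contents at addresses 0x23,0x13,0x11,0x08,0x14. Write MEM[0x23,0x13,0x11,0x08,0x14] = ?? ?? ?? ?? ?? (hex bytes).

D0: mem[0x18..0x1b] <- [f9 2c 27 96]
D1: mem[0x20..0x26] <- [3e fb 48 9f 43 f9 2c]
D2: mem[0x25..0x29] <- [04 09 c8 75 3e]
D3: mem[0x0e..0x14] <- [04 09 c8 75 3e fb 48]
D4: mem[0x1d..0x24] <- [48 9f 43 f9 2c 27 96 50]
D5: mem[0x17..0x18] <- [50 3e]
query mem[0x23]=0x96, mem[0x13]=0xfb, mem[0x11]=0x75, mem[0x08]=0x43, mem[0x14]=0x48

MEM[0x23,0x13,0x11,0x08,0x14] = 96 fb 75 43 48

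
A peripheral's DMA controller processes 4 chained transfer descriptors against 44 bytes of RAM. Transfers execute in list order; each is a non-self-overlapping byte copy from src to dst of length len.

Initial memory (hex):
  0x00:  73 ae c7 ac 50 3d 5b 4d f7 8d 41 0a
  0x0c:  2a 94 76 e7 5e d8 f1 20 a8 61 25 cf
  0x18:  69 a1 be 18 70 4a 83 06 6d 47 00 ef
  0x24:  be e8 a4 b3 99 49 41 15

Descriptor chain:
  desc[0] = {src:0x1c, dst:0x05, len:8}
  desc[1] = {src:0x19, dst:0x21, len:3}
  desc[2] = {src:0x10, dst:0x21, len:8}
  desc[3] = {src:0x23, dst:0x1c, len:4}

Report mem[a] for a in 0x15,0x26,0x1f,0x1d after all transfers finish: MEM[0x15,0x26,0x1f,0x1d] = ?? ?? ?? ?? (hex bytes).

MEM[0x15,0x26,0x1f,0x1d] = 61 61 61 20

[0] 0x1c->0x05 len=8 : 70 4a 83 06 6d 47 00 ef
[1] 0x19->0x21 len=3 : a1 be 18
[2] 0x10->0x21 len=8 : 5e d8 f1 20 a8 61 25 cf
[3] 0x23->0x1c len=4 : f1 20 a8 61
query mem[0x15]=0x61, mem[0x26]=0x61, mem[0x1f]=0x61, mem[0x1d]=0x20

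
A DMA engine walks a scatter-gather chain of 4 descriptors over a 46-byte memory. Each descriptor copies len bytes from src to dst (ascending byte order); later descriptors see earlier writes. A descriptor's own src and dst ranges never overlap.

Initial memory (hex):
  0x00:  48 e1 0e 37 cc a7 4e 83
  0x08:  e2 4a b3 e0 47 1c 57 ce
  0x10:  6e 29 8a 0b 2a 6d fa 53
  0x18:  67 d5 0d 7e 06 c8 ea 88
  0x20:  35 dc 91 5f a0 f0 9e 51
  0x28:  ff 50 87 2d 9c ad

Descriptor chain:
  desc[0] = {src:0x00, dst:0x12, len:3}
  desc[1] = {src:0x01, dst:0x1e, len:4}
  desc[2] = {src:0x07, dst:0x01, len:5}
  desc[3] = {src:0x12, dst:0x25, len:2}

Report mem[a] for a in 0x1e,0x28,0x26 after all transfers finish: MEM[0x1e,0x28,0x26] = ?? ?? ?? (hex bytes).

#0 dst[0x12+3] := {0x48,0xe1,0x0e}
#1 dst[0x1e+4] := {0xe1,0x0e,0x37,0xcc}
#2 dst[0x01+5] := {0x83,0xe2,0x4a,0xb3,0xe0}
#3 dst[0x25+2] := {0x48,0xe1}
query mem[0x1e]=0xe1, mem[0x28]=0xff, mem[0x26]=0xe1

MEM[0x1e,0x28,0x26] = e1 ff e1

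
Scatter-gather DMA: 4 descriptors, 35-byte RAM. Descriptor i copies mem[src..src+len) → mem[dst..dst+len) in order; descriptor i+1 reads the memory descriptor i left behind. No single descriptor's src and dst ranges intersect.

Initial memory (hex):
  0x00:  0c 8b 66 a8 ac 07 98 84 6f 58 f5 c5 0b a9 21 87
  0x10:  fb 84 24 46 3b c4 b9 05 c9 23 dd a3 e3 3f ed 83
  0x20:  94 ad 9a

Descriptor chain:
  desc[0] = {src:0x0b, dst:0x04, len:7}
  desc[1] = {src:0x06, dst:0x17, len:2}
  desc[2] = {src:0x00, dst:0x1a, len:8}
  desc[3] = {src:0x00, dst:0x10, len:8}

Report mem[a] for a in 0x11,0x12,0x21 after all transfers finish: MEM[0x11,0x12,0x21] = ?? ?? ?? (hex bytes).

MEM[0x11,0x12,0x21] = 8b 66 21

#0 dst[0x04+7] := {0xc5,0x0b,0xa9,0x21,0x87,0xfb,0x84}
#1 dst[0x17+2] := {0xa9,0x21}
#2 dst[0x1a+8] := {0x0c,0x8b,0x66,0xa8,0xc5,0x0b,0xa9,0x21}
#3 dst[0x10+8] := {0x0c,0x8b,0x66,0xa8,0xc5,0x0b,0xa9,0x21}
query mem[0x11]=0x8b, mem[0x12]=0x66, mem[0x21]=0x21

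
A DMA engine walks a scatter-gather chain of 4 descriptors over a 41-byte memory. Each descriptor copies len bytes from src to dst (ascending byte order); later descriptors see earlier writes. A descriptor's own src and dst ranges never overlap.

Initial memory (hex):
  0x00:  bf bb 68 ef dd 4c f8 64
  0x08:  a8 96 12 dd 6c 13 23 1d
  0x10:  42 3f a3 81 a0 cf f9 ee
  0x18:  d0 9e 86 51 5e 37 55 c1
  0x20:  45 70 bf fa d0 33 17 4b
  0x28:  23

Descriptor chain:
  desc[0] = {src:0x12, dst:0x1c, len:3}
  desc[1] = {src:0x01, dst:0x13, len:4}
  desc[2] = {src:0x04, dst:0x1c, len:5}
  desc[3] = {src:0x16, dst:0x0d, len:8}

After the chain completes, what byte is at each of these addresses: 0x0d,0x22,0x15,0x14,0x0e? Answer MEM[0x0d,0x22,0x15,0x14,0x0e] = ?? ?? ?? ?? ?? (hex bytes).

MEM[0x0d,0x22,0x15,0x14,0x0e] = dd bf ef 4c ee

#0 dst[0x1c+3] := {0xa3,0x81,0xa0}
#1 dst[0x13+4] := {0xbb,0x68,0xef,0xdd}
#2 dst[0x1c+5] := {0xdd,0x4c,0xf8,0x64,0xa8}
#3 dst[0x0d+8] := {0xdd,0xee,0xd0,0x9e,0x86,0x51,0xdd,0x4c}
query mem[0x0d]=0xdd, mem[0x22]=0xbf, mem[0x15]=0xef, mem[0x14]=0x4c, mem[0x0e]=0xee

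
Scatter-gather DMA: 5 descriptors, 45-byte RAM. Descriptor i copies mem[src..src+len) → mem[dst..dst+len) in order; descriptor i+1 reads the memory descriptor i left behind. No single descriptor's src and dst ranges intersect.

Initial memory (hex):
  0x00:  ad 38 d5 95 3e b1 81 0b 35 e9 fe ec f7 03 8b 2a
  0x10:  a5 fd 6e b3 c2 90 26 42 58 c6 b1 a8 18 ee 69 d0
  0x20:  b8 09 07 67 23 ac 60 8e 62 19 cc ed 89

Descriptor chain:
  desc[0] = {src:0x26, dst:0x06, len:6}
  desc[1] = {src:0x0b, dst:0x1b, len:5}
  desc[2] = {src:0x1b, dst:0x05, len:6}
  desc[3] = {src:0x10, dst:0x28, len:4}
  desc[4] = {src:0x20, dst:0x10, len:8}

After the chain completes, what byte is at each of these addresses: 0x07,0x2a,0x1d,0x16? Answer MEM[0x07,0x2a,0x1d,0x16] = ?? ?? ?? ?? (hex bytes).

D0: mem[0x06..0x0b] <- [60 8e 62 19 cc ed]
D1: mem[0x1b..0x1f] <- [ed f7 03 8b 2a]
D2: mem[0x05..0x0a] <- [ed f7 03 8b 2a b8]
D3: mem[0x28..0x2b] <- [a5 fd 6e b3]
D4: mem[0x10..0x17] <- [b8 09 07 67 23 ac 60 8e]
query mem[0x07]=0x03, mem[0x2a]=0x6e, mem[0x1d]=0x03, mem[0x16]=0x60

MEM[0x07,0x2a,0x1d,0x16] = 03 6e 03 60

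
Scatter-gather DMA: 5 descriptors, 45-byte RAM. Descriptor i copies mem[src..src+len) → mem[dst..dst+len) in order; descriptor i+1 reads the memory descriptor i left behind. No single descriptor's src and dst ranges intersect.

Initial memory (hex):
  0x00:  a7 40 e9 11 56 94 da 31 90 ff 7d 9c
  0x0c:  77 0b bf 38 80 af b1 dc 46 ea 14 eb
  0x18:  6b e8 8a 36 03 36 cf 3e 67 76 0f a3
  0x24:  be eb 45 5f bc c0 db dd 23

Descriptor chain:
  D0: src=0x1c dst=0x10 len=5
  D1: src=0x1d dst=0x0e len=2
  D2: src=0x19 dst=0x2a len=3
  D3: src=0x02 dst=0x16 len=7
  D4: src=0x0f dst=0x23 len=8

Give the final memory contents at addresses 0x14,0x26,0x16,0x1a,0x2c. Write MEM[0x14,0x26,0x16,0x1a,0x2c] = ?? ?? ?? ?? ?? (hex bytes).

MEM[0x14,0x26,0x16,0x1a,0x2c] = 67 cf e9 da 36

[0] 0x1c->0x10 len=5 : 03 36 cf 3e 67
[1] 0x1d->0x0e len=2 : 36 cf
[2] 0x19->0x2a len=3 : e8 8a 36
[3] 0x02->0x16 len=7 : e9 11 56 94 da 31 90
[4] 0x0f->0x23 len=8 : cf 03 36 cf 3e 67 ea e9
query mem[0x14]=0x67, mem[0x26]=0xcf, mem[0x16]=0xe9, mem[0x1a]=0xda, mem[0x2c]=0x36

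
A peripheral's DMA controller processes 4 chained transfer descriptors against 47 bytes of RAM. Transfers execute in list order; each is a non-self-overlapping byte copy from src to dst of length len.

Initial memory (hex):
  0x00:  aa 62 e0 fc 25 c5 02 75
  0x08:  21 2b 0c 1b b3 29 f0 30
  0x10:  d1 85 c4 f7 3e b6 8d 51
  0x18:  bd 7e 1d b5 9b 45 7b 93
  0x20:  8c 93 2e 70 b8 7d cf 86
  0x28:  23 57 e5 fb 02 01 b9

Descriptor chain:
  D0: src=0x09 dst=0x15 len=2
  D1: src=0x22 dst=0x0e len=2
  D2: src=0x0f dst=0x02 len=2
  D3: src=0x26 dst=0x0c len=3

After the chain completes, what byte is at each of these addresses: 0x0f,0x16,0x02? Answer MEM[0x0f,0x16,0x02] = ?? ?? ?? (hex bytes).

[0] 0x09->0x15 len=2 : 2b 0c
[1] 0x22->0x0e len=2 : 2e 70
[2] 0x0f->0x02 len=2 : 70 d1
[3] 0x26->0x0c len=3 : cf 86 23
query mem[0x0f]=0x70, mem[0x16]=0x0c, mem[0x02]=0x70

MEM[0x0f,0x16,0x02] = 70 0c 70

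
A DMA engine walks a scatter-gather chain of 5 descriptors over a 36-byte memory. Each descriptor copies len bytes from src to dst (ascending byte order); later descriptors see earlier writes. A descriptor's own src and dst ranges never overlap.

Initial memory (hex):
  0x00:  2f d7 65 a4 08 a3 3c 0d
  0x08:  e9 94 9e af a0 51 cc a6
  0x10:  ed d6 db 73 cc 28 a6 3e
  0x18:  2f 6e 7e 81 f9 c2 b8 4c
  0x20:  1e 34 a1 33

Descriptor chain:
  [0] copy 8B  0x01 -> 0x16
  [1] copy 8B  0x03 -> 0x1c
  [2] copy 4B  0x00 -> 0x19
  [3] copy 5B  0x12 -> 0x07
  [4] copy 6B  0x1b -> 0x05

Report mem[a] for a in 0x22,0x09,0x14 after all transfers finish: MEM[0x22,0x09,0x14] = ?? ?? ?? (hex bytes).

  after D0: wrote 8B at 0x16 = d765a408a33c0de9
  after D1: wrote 8B at 0x1c = a408a33c0de9949e
  after D2: wrote 4B at 0x19 = 2fd765a4
  after D3: wrote 5B at 0x07 = db73cc28d7
  after D4: wrote 6B at 0x05 = 65a408a33c0d
query mem[0x22]=0x94, mem[0x09]=0x3c, mem[0x14]=0xcc

MEM[0x22,0x09,0x14] = 94 3c cc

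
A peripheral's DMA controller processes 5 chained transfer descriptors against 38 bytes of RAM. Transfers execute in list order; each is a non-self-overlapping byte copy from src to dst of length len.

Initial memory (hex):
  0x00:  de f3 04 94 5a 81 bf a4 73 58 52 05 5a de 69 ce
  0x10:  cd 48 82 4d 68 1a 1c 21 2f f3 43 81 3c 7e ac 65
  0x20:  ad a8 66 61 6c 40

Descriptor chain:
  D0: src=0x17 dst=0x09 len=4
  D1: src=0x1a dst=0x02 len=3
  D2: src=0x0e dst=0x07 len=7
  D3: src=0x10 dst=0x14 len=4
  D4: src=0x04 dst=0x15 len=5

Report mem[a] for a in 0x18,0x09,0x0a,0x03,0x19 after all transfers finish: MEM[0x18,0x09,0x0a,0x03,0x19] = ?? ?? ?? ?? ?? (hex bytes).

MEM[0x18,0x09,0x0a,0x03,0x19] = 69 cd 48 81 ce

D0: mem[0x09..0x0c] <- [21 2f f3 43]
D1: mem[0x02..0x04] <- [43 81 3c]
D2: mem[0x07..0x0d] <- [69 ce cd 48 82 4d 68]
D3: mem[0x14..0x17] <- [cd 48 82 4d]
D4: mem[0x15..0x19] <- [3c 81 bf 69 ce]
query mem[0x18]=0x69, mem[0x09]=0xcd, mem[0x0a]=0x48, mem[0x03]=0x81, mem[0x19]=0xce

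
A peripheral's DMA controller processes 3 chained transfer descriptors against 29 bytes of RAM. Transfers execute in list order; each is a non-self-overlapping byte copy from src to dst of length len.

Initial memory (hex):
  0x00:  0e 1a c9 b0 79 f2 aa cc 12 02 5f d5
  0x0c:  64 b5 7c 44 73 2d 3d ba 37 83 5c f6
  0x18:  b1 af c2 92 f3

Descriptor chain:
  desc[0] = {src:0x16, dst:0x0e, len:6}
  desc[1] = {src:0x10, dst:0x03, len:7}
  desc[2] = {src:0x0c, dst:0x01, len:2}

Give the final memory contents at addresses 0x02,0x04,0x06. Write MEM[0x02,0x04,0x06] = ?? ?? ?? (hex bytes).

MEM[0x02,0x04,0x06] = b5 af 92

[0] 0x16->0x0e len=6 : 5c f6 b1 af c2 92
[1] 0x10->0x03 len=7 : b1 af c2 92 37 83 5c
[2] 0x0c->0x01 len=2 : 64 b5
query mem[0x02]=0xb5, mem[0x04]=0xaf, mem[0x06]=0x92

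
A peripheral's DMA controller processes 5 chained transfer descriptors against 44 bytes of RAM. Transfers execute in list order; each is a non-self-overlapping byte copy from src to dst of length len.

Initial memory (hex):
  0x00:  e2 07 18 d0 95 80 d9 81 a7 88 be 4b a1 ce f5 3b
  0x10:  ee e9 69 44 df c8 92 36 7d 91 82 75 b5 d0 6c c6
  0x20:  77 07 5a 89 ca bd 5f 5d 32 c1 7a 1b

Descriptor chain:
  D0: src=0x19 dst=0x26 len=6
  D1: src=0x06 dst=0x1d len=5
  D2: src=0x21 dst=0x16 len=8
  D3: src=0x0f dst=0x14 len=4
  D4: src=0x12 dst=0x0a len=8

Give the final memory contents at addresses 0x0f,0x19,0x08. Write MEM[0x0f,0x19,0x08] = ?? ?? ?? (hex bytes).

  after D0: wrote 6B at 0x26 = 918275b5d06c
  after D1: wrote 5B at 0x1d = d981a788be
  after D2: wrote 8B at 0x16 = be5a89cabd918275
  after D3: wrote 4B at 0x14 = 3beee969
  after D4: wrote 8B at 0x0a = 69443beee96989ca
query mem[0x0f]=0x69, mem[0x19]=0xca, mem[0x08]=0xa7

MEM[0x0f,0x19,0x08] = 69 ca a7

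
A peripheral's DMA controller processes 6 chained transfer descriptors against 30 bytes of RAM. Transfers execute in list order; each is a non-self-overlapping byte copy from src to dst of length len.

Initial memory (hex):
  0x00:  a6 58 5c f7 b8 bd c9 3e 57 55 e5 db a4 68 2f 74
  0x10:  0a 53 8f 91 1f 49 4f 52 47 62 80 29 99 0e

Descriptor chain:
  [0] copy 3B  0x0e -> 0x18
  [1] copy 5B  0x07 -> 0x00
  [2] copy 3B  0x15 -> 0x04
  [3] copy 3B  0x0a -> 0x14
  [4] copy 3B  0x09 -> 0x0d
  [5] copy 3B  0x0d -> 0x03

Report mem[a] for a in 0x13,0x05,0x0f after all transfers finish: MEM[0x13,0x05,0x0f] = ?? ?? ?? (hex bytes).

MEM[0x13,0x05,0x0f] = 91 db db

  after D0: wrote 3B at 0x18 = 2f740a
  after D1: wrote 5B at 0x00 = 3e5755e5db
  after D2: wrote 3B at 0x04 = 494f52
  after D3: wrote 3B at 0x14 = e5dba4
  after D4: wrote 3B at 0x0d = 55e5db
  after D5: wrote 3B at 0x03 = 55e5db
query mem[0x13]=0x91, mem[0x05]=0xdb, mem[0x0f]=0xdb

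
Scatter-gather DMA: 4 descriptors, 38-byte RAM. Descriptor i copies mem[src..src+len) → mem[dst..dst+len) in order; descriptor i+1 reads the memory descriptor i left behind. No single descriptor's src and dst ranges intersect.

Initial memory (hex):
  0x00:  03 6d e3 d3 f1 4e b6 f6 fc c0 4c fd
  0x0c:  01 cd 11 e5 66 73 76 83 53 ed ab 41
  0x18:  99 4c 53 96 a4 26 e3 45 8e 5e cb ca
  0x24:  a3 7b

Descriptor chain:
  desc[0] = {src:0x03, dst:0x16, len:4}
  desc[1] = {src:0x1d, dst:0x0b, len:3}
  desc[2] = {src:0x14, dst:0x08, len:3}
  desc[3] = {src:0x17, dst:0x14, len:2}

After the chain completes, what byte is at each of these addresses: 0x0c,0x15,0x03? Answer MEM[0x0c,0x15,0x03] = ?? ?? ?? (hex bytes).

#0 dst[0x16+4] := {0xd3,0xf1,0x4e,0xb6}
#1 dst[0x0b+3] := {0x26,0xe3,0x45}
#2 dst[0x08+3] := {0x53,0xed,0xd3}
#3 dst[0x14+2] := {0xf1,0x4e}
query mem[0x0c]=0xe3, mem[0x15]=0x4e, mem[0x03]=0xd3

MEM[0x0c,0x15,0x03] = e3 4e d3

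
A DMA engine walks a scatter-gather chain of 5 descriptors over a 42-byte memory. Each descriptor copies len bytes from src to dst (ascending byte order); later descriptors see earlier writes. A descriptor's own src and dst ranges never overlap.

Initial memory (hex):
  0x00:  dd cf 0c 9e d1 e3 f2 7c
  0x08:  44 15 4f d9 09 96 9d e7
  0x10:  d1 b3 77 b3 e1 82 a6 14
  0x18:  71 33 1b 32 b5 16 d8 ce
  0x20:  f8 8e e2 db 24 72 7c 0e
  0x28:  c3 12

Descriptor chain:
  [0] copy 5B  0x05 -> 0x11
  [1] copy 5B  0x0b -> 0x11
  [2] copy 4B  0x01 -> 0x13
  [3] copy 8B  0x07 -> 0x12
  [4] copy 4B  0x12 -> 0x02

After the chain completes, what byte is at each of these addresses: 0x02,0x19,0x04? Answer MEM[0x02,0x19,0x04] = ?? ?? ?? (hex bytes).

[0] 0x05->0x11 len=5 : e3 f2 7c 44 15
[1] 0x0b->0x11 len=5 : d9 09 96 9d e7
[2] 0x01->0x13 len=4 : cf 0c 9e d1
[3] 0x07->0x12 len=8 : 7c 44 15 4f d9 09 96 9d
[4] 0x12->0x02 len=4 : 7c 44 15 4f
query mem[0x02]=0x7c, mem[0x19]=0x9d, mem[0x04]=0x15

MEM[0x02,0x19,0x04] = 7c 9d 15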